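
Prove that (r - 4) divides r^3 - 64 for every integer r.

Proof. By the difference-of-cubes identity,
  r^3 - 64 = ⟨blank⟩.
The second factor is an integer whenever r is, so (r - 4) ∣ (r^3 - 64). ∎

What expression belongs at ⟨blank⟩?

Polynomial division of r^3 - 64 by r - 4 leaves remainder 0 and quotient r^2 + 4r + 16.
Hence r^3 - 64 = (r - 4)(r^2 + 4r + 16).

(r - 4)(r^2 + 4r + 16)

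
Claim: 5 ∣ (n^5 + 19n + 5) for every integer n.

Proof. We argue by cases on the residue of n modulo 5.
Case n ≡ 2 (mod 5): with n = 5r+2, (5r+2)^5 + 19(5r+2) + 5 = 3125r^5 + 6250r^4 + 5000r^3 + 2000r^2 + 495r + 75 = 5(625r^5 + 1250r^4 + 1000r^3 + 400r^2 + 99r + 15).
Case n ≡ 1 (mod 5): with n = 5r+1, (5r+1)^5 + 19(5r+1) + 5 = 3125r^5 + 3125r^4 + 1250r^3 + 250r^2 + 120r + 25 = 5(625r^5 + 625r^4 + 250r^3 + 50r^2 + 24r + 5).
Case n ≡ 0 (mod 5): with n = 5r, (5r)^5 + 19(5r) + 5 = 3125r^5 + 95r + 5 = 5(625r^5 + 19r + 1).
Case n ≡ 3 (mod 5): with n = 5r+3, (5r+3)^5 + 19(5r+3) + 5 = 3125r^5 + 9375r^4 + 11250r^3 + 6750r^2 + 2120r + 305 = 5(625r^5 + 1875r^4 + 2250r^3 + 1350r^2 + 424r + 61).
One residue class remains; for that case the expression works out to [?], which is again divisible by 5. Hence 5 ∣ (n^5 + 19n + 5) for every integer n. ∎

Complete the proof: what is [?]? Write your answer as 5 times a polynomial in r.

5(625r^5 + 2500r^4 + 4000r^3 + 3200r^2 + 1299r + 221)

The residues treated are {2, 1, 0, 3}, so the missing case is n ≡ 4 (mod 5); write n = 5r+4.
Then (5r+4)^5 + 19(5r+4) + 5 = 3125r^5 + 12500r^4 + 20000r^3 + 16000r^2 + 6495r + 1105 = 5(625r^5 + 2500r^4 + 4000r^3 + 3200r^2 + 1299r + 221).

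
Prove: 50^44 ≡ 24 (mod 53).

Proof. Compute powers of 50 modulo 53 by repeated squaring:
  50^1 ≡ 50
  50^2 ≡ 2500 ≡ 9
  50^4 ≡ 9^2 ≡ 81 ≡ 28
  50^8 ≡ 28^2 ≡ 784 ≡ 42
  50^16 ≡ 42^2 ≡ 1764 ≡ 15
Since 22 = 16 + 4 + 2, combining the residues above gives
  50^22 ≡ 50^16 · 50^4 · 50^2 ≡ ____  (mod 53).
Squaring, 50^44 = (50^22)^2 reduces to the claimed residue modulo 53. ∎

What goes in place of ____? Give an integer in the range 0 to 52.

17

Multiply the listed residues: 15 · 28 · 9 = 420 → 3780.
Reducing modulo 53: 3780 = 71·53 + 17, so 50^22 ≡ 17.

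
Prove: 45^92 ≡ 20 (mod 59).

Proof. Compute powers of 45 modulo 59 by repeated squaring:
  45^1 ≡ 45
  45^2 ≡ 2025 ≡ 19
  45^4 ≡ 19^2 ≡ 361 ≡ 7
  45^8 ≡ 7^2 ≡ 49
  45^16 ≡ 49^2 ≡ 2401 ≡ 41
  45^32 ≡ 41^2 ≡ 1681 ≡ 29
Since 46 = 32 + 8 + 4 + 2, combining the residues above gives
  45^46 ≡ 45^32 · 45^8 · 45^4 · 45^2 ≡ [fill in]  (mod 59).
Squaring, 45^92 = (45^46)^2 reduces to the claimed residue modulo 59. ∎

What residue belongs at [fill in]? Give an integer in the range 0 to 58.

Multiply the listed residues: 29 · 49 · 7 · 19 = 1421 → 9947 → 188993.
Reducing modulo 59: 188993 = 3203·59 + 16, so 45^46 ≡ 16.

16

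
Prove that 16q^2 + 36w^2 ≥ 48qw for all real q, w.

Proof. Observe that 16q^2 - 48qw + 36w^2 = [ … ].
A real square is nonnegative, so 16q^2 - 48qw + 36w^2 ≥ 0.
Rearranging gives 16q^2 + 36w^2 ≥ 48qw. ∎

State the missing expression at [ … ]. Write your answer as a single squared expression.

16q^2 - 48qw + 36w^2 is a perfect-square trinomial: the outer terms are (4q)^2 and (6w)^2, and the cross term is -2·4q·6w.
So 16q^2 - 48qw + 36w^2 = (4q - 6w)^2 ≥ 0.

(4q - 6w)^2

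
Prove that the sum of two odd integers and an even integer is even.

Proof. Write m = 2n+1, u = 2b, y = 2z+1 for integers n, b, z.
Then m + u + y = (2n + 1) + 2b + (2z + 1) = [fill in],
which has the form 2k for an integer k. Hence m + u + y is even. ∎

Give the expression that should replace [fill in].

Expanding: (2n + 1) + 2b + (2z + 1) = 2b + 2n + 2z + 2.
Every term is even; pulling out the factor of 2 gives 2(b + n + z + 1).

2(b + n + z + 1)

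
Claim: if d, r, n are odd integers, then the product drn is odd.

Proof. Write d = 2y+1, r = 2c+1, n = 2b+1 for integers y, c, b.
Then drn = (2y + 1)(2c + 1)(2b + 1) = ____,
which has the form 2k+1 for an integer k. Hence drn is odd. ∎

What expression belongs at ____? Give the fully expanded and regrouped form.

2(4bcy + 2bc + 2by + b + 2cy + c + y) + 1

(2y + 1)(2c + 1)(2b + 1) = 8bcy + 4bc + 4by + 2b + 4cy + 2c + 2y + 1
= 2(4bcy + 2bc + 2by + b + 2cy + c + y) + 1.
Since 4bcy + 2bc + 2by + b + 2cy + c + y is an integer, the product is of the form 2k+1 for an integer k.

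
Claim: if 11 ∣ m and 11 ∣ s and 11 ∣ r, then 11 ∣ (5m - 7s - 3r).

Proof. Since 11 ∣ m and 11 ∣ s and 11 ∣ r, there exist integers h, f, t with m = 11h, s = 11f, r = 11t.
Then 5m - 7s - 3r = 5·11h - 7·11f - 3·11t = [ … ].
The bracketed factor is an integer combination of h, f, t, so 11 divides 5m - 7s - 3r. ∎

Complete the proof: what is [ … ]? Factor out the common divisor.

11(-7f + 5h - 3t)

Each term has a factor of 11: 5·11h - 7·11f - 3·11t = 11·(-7f + 5h - 3t).
Since -7f + 5h - 3t is an integer, 11 ∣ (5m - 7s - 3r).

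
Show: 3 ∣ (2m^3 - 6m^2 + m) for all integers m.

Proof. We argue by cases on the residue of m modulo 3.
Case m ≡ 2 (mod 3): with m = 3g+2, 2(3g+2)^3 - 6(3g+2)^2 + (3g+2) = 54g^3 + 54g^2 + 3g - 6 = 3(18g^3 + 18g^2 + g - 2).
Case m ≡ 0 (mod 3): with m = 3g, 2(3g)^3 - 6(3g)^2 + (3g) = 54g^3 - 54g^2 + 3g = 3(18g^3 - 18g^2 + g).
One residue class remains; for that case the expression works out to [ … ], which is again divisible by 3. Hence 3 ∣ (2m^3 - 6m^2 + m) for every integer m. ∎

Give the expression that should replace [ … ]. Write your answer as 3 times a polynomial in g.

Only m ≡ 1 (mod 3) is unaccounted for. Put m = 3g+1:
2(3g+1)^3 - 6(3g+1)^2 + (3g+1) expands to 54g^3 - 15g - 3,
and factoring out 3 leaves 3(18g^3 - 5g - 1).

3(18g^3 - 5g - 1)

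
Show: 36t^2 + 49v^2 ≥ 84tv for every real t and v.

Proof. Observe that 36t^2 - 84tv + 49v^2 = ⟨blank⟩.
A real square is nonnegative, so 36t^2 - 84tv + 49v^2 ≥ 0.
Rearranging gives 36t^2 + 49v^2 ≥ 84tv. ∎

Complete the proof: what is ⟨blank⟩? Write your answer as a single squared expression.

The leading and trailing coefficients are 6^2 and 7^2, and 84 = 2·6·7, so the trinomial is (6t - 7v)^2.
Hence 36t^2 - 84tv + 49v^2 ≥ 0.

(6t - 7v)^2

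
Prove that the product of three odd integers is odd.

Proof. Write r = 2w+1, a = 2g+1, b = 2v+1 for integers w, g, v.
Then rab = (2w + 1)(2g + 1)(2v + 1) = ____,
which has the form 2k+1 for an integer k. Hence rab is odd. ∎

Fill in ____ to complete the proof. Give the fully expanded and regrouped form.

(2w + 1)(2g + 1)(2v + 1) = 8gvw + 4gv + 4gw + 2g + 4vw + 2v + 2w + 1
= 2(4gvw + 2gv + 2gw + g + 2vw + v + w) + 1.
Since 4gvw + 2gv + 2gw + g + 2vw + v + w is an integer, the product is of the form 2k+1 for an integer k.

2(4gvw + 2gv + 2gw + g + 2vw + v + w) + 1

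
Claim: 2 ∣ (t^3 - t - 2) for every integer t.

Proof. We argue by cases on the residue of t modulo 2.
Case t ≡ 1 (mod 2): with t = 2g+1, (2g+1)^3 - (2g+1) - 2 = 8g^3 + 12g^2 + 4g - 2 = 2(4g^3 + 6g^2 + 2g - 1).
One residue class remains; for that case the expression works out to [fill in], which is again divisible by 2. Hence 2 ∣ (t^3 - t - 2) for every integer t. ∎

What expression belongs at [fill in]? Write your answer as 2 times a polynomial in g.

2(4g^3 - g - 1)

Only t ≡ 0 (mod 2) is unaccounted for. Put t = 2g:
(2g)^3 - (2g) - 2 expands to 8g^3 - 2g - 2,
and factoring out 2 leaves 2(4g^3 - g - 1).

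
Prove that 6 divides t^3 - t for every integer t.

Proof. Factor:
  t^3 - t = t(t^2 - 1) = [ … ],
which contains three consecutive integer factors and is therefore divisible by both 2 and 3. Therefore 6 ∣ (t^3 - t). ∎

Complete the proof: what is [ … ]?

t(t^2 - 1) = t(t - 1)(t + 1) = (t - 1)t(t + 1).
These three factors are consecutive integers, so their product is divisible by 6.

(t - 1)t(t + 1)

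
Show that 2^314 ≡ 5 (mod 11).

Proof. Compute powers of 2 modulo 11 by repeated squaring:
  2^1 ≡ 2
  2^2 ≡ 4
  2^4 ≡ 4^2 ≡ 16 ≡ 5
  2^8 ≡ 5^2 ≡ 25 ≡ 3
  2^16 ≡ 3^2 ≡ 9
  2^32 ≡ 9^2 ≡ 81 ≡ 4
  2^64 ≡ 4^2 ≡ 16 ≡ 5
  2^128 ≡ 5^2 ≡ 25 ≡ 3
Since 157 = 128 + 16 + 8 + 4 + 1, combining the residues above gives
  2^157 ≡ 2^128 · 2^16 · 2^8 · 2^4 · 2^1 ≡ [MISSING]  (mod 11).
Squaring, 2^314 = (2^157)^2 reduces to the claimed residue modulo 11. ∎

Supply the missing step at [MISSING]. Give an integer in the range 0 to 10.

7

Multiply the listed residues: 3 · 9 · 3 · 5 · 2 = 27 → 81 → 405 → 810.
Reducing modulo 11: 810 = 73·11 + 7, so 2^157 ≡ 7.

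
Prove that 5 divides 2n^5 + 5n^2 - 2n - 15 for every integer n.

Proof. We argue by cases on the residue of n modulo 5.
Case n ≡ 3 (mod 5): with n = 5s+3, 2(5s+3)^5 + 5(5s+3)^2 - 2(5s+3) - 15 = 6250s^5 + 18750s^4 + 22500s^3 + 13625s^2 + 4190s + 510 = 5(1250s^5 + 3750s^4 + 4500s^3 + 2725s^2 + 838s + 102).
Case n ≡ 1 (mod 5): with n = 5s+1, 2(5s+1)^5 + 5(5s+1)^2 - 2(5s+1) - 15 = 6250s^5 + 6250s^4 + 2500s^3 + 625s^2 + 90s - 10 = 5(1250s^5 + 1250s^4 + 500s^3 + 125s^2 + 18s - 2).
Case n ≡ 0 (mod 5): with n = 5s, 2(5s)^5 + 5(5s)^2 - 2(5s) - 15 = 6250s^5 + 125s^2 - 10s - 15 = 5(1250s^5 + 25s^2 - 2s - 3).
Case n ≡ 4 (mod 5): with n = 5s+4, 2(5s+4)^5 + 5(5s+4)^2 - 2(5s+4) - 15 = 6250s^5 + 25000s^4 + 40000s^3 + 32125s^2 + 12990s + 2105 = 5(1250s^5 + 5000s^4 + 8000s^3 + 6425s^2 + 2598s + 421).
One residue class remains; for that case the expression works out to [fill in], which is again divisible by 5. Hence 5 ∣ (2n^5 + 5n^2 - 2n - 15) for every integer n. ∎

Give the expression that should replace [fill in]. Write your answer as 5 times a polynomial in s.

The residues treated are {3, 1, 0, 4}, so the missing case is n ≡ 2 (mod 5); write n = 5s+2.
Then 2(5s+2)^5 + 5(5s+2)^2 - 2(5s+2) - 15 = 6250s^5 + 12500s^4 + 10000s^3 + 4125s^2 + 890s + 65 = 5(1250s^5 + 2500s^4 + 2000s^3 + 825s^2 + 178s + 13).

5(1250s^5 + 2500s^4 + 2000s^3 + 825s^2 + 178s + 13)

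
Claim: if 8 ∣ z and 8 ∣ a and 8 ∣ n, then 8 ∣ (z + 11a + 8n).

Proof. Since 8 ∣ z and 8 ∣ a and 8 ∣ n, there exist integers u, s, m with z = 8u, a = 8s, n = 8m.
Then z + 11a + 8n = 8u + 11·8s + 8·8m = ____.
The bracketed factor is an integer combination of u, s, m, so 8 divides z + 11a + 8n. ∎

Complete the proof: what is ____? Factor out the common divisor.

Pull the common 8 out of every term: 8u + 11·8s + 8·8m = 8(8m + 11s + u).
8m + 11s + u is an integer, which exhibits the divisibility.

8(8m + 11s + u)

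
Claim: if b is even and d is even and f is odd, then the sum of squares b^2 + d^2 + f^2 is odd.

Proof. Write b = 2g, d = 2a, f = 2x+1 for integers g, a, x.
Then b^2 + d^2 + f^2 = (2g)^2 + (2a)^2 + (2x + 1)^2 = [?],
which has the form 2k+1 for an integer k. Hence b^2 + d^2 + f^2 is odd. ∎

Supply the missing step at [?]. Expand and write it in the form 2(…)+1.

Expanding: (2g)^2 + (2a)^2 + (2x + 1)^2 = 4a^2 + 4g^2 + 4x^2 + 4x + 1.
Every term except the constant is even, so this is 2(2a^2 + 2g^2 + 2x^2 + 2x) + 1,
and 2a^2 + 2g^2 + 2x^2 + 2x ∈ ℤ gives the required form.

2(2a^2 + 2g^2 + 2x^2 + 2x) + 1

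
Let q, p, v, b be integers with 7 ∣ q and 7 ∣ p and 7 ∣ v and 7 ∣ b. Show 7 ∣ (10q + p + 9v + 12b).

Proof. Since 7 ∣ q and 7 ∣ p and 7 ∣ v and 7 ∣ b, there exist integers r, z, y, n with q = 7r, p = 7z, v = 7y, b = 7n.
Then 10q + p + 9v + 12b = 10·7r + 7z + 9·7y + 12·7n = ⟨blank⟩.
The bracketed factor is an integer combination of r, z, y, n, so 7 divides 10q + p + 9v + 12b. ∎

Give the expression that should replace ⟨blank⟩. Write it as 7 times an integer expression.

Each term has a factor of 7: 10·7r + 7z + 9·7y + 12·7n = 7·(12n + 10r + 9y + z).
Since 12n + 10r + 9y + z is an integer, 7 ∣ (10q + p + 9v + 12b).

7(12n + 10r + 9y + z)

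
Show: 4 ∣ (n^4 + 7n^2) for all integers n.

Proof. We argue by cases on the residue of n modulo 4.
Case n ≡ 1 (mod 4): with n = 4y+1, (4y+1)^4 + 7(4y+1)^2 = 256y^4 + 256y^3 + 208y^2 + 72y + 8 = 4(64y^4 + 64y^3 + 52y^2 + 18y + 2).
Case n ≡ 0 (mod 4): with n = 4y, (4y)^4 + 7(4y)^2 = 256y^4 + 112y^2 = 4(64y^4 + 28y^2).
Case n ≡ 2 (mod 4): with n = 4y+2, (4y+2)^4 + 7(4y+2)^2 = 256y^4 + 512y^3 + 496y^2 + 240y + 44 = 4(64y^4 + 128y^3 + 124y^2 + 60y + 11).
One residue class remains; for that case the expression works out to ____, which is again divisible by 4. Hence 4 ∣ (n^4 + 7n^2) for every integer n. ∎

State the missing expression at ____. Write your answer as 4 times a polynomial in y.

4(64y^4 + 192y^3 + 244y^2 + 150y + 36)

Only n ≡ 3 (mod 4) is unaccounted for. Put n = 4y+3:
(4y+3)^4 + 7(4y+3)^2 expands to 256y^4 + 768y^3 + 976y^2 + 600y + 144,
and factoring out 4 leaves 4(64y^4 + 192y^3 + 244y^2 + 150y + 36).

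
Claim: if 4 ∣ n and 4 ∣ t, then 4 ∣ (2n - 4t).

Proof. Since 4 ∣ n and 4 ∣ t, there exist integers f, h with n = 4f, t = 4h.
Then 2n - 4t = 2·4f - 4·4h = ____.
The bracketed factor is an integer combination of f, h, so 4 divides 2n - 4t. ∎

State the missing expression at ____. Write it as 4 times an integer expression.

Pull the common 4 out of every term: 2·4f - 4·4h = 4(2f - 4h).
2f - 4h is an integer, which exhibits the divisibility.

4(2f - 4h)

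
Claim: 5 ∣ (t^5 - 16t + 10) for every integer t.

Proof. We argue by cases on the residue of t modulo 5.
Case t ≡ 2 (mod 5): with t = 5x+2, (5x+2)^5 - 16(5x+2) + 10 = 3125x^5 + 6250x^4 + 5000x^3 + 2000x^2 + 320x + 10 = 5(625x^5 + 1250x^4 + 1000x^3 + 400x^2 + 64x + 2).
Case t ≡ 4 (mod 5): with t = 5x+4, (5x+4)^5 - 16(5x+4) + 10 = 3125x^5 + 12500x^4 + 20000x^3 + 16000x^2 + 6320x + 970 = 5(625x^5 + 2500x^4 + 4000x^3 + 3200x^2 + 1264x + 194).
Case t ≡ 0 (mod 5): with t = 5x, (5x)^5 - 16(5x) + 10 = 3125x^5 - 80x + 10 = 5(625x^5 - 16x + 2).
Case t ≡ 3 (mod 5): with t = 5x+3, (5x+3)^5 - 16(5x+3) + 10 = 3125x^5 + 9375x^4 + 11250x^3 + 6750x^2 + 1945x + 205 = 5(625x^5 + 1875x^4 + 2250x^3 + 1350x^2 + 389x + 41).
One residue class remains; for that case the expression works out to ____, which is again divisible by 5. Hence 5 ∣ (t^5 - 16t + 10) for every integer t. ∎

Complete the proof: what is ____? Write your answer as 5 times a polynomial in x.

Only t ≡ 1 (mod 5) is unaccounted for. Put t = 5x+1:
(5x+1)^5 - 16(5x+1) + 10 expands to 3125x^5 + 3125x^4 + 1250x^3 + 250x^2 - 55x - 5,
and factoring out 5 leaves 5(625x^5 + 625x^4 + 250x^3 + 50x^2 - 11x - 1).

5(625x^5 + 625x^4 + 250x^3 + 50x^2 - 11x - 1)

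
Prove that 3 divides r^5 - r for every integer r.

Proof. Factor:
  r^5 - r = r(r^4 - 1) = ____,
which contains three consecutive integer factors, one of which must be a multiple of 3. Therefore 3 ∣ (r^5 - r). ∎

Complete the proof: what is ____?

(r - 1)r(r + 1)(r^2 + 1)

r^4 - 1 = (r^2 - 1)(r^2 + 1), and r^2 - 1 = (r-1)(r+1).
So r(r^4 - 1) = (r - 1)r(r + 1)(r^2 + 1).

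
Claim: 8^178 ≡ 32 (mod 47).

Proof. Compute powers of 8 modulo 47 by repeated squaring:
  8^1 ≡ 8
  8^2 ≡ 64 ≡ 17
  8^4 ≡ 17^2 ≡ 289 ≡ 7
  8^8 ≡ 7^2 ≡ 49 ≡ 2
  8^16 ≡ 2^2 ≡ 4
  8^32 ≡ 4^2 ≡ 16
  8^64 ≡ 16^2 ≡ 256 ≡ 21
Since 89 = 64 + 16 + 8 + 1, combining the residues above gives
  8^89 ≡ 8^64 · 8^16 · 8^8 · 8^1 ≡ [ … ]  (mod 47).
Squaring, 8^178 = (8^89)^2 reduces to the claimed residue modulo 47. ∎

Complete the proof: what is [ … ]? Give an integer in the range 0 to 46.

8^64 · 8^16 · 8^8 · 8^1 ≡ 21 · 4 · 2 · 8 = 1344.
1344 mod 47 = 28, so 8^89 ≡ 28 (mod 47).

28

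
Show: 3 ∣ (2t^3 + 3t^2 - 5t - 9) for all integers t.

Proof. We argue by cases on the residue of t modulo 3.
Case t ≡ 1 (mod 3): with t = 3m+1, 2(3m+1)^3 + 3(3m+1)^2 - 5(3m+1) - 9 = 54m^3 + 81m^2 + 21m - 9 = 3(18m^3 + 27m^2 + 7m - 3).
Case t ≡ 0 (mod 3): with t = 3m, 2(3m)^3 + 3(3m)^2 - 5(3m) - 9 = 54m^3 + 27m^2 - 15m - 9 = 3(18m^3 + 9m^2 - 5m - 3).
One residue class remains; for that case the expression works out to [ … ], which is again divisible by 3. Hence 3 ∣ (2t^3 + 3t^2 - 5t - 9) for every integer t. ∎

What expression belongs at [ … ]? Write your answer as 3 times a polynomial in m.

3(18m^3 + 45m^2 + 31m + 3)

Only t ≡ 2 (mod 3) is unaccounted for. Put t = 3m+2:
2(3m+2)^3 + 3(3m+2)^2 - 5(3m+2) - 9 expands to 54m^3 + 135m^2 + 93m + 9,
and factoring out 3 leaves 3(18m^3 + 45m^2 + 31m + 3).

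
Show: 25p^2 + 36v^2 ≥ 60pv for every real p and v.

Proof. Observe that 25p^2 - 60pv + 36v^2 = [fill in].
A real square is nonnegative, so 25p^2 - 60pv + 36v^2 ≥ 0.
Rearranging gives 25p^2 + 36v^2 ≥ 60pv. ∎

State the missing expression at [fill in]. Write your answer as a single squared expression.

The leading and trailing coefficients are 5^2 and 6^2, and 60 = 2·5·6, so the trinomial is (5p - 6v)^2.
Hence 25p^2 - 60pv + 36v^2 ≥ 0.

(5p - 6v)^2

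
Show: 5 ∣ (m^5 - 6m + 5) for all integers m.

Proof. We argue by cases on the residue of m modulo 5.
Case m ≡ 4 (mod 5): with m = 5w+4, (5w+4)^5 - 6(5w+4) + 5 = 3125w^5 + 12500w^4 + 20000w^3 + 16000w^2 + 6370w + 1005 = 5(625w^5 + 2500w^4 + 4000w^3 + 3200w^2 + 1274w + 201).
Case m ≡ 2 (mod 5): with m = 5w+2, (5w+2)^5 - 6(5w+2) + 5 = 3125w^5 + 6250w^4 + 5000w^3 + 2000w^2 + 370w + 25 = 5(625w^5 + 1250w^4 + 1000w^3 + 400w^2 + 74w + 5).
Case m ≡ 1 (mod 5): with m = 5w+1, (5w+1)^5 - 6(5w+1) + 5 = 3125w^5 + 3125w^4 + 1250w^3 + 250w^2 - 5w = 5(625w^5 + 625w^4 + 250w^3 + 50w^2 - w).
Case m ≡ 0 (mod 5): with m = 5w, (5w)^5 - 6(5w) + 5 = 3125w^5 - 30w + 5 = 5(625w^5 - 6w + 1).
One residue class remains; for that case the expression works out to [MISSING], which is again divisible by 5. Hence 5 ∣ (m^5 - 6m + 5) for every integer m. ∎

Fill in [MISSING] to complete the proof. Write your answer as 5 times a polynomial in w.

5(625w^5 + 1875w^4 + 2250w^3 + 1350w^2 + 399w + 46)

Only m ≡ 3 (mod 5) is unaccounted for. Put m = 5w+3:
(5w+3)^5 - 6(5w+3) + 5 expands to 3125w^5 + 9375w^4 + 11250w^3 + 6750w^2 + 1995w + 230,
and factoring out 5 leaves 5(625w^5 + 1875w^4 + 2250w^3 + 1350w^2 + 399w + 46).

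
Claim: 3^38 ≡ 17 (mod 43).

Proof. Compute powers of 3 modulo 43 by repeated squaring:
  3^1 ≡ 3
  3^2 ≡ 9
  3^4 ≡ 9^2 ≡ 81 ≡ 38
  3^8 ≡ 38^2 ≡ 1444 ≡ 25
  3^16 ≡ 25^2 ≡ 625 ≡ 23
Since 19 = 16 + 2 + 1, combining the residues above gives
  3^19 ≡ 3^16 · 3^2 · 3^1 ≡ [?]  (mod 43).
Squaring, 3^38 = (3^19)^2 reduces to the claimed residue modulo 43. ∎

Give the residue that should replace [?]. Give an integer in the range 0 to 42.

19

3^16 · 3^2 · 3^1 ≡ 23 · 9 · 3 = 621.
621 mod 43 = 19, so 3^19 ≡ 19 (mod 43).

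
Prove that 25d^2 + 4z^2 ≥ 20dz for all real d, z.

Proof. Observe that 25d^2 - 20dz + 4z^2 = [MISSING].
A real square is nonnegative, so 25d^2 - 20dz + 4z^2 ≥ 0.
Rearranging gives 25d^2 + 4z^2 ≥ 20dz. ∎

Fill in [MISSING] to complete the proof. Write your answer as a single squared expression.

25d^2 - 20dz + 4z^2 is a perfect-square trinomial: the outer terms are (5d)^2 and (2z)^2, and the cross term is -2·5d·2z.
So 25d^2 - 20dz + 4z^2 = (5d - 2z)^2 ≥ 0.

(5d - 2z)^2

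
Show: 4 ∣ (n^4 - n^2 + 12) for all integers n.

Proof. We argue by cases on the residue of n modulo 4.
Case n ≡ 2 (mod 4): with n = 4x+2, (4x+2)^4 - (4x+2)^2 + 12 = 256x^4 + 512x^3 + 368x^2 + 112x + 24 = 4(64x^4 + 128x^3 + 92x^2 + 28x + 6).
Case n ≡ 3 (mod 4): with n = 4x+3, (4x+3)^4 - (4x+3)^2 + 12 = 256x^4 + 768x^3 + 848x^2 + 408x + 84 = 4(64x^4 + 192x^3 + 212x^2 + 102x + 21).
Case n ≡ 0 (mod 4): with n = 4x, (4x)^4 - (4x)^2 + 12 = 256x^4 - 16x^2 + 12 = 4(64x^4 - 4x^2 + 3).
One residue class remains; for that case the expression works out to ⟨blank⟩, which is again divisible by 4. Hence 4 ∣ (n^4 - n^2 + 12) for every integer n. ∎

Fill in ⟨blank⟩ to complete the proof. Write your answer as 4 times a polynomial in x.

4(64x^4 + 64x^3 + 20x^2 + 2x + 3)

The residues treated are {2, 3, 0}, so the missing case is n ≡ 1 (mod 4); write n = 4x+1.
Then (4x+1)^4 - (4x+1)^2 + 12 = 256x^4 + 256x^3 + 80x^2 + 8x + 12 = 4(64x^4 + 64x^3 + 20x^2 + 2x + 3).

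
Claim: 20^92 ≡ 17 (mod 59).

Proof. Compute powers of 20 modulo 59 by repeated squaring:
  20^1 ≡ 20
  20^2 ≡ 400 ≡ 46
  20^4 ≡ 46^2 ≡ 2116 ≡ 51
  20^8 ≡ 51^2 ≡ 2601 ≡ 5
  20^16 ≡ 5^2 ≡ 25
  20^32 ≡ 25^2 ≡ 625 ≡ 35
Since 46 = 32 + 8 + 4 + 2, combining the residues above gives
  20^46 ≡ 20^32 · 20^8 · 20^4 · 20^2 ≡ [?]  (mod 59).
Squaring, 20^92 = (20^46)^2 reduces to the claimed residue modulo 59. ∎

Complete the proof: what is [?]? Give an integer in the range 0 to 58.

20^32 · 20^8 · 20^4 · 20^2 ≡ 35 · 5 · 51 · 46 = 410550.
410550 mod 59 = 28, so 20^46 ≡ 28 (mod 59).

28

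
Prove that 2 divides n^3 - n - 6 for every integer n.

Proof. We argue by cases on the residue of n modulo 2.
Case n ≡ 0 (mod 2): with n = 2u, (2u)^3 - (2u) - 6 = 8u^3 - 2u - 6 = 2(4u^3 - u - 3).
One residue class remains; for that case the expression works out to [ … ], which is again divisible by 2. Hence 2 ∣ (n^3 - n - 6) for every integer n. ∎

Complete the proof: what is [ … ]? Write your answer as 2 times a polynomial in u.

The residues treated are {0}, so the missing case is n ≡ 1 (mod 2); write n = 2u+1.
Then (2u+1)^3 - (2u+1) - 6 = 8u^3 + 12u^2 + 4u - 6 = 2(4u^3 + 6u^2 + 2u - 3).

2(4u^3 + 6u^2 + 2u - 3)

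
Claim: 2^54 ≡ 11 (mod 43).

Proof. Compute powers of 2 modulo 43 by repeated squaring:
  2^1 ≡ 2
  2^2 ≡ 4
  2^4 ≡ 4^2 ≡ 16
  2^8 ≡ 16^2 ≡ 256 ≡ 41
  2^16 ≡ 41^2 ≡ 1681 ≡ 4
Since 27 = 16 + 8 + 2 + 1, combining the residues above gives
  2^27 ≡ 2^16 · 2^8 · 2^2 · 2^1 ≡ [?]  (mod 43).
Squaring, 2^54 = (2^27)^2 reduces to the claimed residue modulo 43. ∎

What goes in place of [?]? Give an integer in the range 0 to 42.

22

2^16 · 2^8 · 2^2 · 2^1 ≡ 4 · 41 · 4 · 2 = 1312.
1312 mod 43 = 22, so 2^27 ≡ 22 (mod 43).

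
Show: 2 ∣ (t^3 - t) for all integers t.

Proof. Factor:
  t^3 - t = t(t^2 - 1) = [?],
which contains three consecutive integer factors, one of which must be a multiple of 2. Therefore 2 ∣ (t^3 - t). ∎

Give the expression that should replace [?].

t(t^2 - 1) = t(t - 1)(t + 1) = (t - 1)t(t + 1).
These three factors are consecutive integers, so their product is divisible by 2.

(t - 1)t(t + 1)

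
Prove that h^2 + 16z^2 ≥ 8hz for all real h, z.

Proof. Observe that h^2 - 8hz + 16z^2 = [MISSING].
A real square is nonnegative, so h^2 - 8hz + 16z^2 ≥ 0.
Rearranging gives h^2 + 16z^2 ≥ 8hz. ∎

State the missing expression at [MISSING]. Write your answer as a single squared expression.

The leading and trailing coefficients are 1^2 and 4^2, and 8 = 2·1·4, so the trinomial is (h - 4z)^2.
Hence h^2 - 8hz + 16z^2 ≥ 0.

(h - 4z)^2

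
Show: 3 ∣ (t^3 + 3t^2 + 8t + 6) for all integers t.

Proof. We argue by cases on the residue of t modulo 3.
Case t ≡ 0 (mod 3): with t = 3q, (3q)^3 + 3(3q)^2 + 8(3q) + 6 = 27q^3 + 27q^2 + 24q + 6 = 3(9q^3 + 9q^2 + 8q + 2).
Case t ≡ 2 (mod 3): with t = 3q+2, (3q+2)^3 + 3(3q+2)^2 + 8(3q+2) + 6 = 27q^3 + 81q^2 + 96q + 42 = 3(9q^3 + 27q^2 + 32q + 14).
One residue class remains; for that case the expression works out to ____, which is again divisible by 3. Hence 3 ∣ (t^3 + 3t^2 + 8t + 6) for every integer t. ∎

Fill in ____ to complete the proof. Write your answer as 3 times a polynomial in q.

Only t ≡ 1 (mod 3) is unaccounted for. Put t = 3q+1:
(3q+1)^3 + 3(3q+1)^2 + 8(3q+1) + 6 expands to 27q^3 + 54q^2 + 51q + 18,
and factoring out 3 leaves 3(9q^3 + 18q^2 + 17q + 6).

3(9q^3 + 18q^2 + 17q + 6)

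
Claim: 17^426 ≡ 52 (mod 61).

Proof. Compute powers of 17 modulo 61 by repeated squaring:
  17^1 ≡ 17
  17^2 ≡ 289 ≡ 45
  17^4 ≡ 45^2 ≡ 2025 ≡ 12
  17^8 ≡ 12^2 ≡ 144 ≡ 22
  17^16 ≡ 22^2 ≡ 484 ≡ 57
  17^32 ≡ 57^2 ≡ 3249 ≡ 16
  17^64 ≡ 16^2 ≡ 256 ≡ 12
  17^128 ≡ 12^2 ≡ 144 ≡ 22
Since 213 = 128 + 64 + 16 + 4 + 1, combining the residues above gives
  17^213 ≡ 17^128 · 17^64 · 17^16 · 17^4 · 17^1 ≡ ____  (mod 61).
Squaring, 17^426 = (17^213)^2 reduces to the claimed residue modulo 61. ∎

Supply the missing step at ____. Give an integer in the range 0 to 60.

Multiply the listed residues: 22 · 12 · 57 · 12 · 17 = 264 → 15048 → 180576 → 3069792.
Reducing modulo 61: 3069792 = 50324·61 + 28, so 17^213 ≡ 28.

28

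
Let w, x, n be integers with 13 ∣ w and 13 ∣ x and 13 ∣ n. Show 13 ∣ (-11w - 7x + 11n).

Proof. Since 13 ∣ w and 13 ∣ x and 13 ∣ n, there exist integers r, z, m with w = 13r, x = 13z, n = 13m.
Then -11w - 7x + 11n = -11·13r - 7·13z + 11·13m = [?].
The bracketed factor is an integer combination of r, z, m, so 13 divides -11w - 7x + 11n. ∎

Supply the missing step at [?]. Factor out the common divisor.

Pull the common 13 out of every term: -11·13r - 7·13z + 11·13m = 13(11m - 11r - 7z).
11m - 11r - 7z is an integer, which exhibits the divisibility.

13(11m - 11r - 7z)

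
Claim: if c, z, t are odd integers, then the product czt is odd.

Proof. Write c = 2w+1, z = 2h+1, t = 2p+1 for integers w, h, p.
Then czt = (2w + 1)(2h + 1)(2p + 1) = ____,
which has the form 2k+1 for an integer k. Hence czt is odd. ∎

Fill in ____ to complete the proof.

2(4hpw + 2hp + 2hw + h + 2pw + p + w) + 1

Expanding: (2w + 1)(2h + 1)(2p + 1) = 8hpw + 4hp + 4hw + 2h + 4pw + 2p + 2w + 1.
Every term except the constant is even, so this is 2(4hpw + 2hp + 2hw + h + 2pw + p + w) + 1,
and 4hpw + 2hp + 2hw + h + 2pw + p + w ∈ ℤ gives the required form.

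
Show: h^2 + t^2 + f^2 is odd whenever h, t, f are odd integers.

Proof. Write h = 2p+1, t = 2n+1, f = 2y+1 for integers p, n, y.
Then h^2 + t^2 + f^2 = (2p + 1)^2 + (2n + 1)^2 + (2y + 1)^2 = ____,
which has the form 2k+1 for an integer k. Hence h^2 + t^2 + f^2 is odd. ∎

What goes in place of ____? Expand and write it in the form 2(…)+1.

2(2n^2 + 2n + 2p^2 + 2p + 2y^2 + 2y + 1) + 1

(2p + 1)^2 + (2n + 1)^2 + (2y + 1)^2 = 4n^2 + 4n + 4p^2 + 4p + 4y^2 + 4y + 3
= 2(2n^2 + 2n + 2p^2 + 2p + 2y^2 + 2y + 1) + 1.
Since 2n^2 + 2n + 2p^2 + 2p + 2y^2 + 2y + 1 is an integer, the sum of squares is of the form 2k+1 for an integer k.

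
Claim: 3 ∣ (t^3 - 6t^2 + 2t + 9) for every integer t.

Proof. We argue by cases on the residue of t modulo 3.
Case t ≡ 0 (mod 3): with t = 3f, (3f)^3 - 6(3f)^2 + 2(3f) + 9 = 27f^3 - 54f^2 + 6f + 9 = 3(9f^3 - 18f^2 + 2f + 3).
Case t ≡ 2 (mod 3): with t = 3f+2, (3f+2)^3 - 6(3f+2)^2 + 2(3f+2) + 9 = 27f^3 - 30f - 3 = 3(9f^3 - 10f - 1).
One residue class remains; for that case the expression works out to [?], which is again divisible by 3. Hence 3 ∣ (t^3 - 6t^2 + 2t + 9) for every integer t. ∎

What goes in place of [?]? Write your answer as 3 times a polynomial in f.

The residues treated are {0, 2}, so the missing case is t ≡ 1 (mod 3); write t = 3f+1.
Then (3f+1)^3 - 6(3f+1)^2 + 2(3f+1) + 9 = 27f^3 - 27f^2 - 21f + 6 = 3(9f^3 - 9f^2 - 7f + 2).

3(9f^3 - 9f^2 - 7f + 2)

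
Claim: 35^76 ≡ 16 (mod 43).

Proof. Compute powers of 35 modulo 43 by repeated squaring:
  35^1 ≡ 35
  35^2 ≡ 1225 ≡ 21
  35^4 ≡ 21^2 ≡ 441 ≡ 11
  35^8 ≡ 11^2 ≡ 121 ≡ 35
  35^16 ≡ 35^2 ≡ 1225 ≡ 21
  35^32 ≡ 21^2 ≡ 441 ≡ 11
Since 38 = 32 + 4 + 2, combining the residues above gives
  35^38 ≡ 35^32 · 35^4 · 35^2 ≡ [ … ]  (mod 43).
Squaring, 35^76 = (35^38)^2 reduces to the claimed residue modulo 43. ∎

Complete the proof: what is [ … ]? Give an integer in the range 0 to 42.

4

35^32 · 35^4 · 35^2 ≡ 11 · 11 · 21 = 2541.
2541 mod 43 = 4, so 35^38 ≡ 4 (mod 43).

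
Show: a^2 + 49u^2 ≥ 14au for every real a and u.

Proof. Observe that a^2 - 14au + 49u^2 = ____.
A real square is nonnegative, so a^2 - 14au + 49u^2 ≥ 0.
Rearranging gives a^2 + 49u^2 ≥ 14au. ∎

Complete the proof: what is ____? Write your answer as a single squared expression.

The leading and trailing coefficients are 1^2 and 7^2, and 14 = 2·1·7, so the trinomial is (a - 7u)^2.
Hence a^2 - 14au + 49u^2 ≥ 0.

(a - 7u)^2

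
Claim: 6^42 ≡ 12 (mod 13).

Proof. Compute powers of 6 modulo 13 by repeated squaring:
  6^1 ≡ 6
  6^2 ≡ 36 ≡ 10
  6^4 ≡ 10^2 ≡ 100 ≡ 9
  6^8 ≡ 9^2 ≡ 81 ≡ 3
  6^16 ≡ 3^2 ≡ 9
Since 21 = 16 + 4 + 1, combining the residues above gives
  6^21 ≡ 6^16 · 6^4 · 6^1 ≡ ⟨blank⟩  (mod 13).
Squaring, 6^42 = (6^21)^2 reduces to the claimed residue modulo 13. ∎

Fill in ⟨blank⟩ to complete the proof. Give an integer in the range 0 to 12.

5

6^16 · 6^4 · 6^1 ≡ 9 · 9 · 6 = 486.
486 mod 13 = 5, so 6^21 ≡ 5 (mod 13).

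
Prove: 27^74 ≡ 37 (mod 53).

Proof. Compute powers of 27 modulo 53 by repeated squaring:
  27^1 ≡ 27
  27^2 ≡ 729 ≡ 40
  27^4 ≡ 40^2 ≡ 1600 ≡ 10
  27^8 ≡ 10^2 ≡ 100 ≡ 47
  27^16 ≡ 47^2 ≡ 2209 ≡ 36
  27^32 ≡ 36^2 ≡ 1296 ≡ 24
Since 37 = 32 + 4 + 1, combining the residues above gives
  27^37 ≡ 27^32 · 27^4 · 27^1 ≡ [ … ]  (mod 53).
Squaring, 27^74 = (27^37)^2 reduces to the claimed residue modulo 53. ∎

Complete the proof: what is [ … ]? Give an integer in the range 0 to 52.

14

Multiply the listed residues: 24 · 10 · 27 = 240 → 6480.
Reducing modulo 53: 6480 = 122·53 + 14, so 27^37 ≡ 14.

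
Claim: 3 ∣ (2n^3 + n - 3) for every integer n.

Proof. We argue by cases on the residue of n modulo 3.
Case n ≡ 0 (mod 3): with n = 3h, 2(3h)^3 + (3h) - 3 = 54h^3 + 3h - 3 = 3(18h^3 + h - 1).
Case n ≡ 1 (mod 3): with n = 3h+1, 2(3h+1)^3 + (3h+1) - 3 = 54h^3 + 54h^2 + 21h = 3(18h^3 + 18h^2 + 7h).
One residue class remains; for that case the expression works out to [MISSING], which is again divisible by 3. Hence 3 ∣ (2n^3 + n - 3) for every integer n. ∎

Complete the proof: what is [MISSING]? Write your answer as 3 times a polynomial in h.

The residues treated are {0, 1}, so the missing case is n ≡ 2 (mod 3); write n = 3h+2.
Then 2(3h+2)^3 + (3h+2) - 3 = 54h^3 + 108h^2 + 75h + 15 = 3(18h^3 + 36h^2 + 25h + 5).

3(18h^3 + 36h^2 + 25h + 5)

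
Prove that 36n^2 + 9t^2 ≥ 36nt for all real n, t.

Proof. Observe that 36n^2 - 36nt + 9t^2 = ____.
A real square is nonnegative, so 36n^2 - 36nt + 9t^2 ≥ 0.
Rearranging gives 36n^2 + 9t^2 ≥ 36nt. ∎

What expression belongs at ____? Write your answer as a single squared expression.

36n^2 - 36nt + 9t^2 is a perfect-square trinomial: the outer terms are (6n)^2 and (3t)^2, and the cross term is -2·6n·3t.
So 36n^2 - 36nt + 9t^2 = (6n - 3t)^2 ≥ 0.

(6n - 3t)^2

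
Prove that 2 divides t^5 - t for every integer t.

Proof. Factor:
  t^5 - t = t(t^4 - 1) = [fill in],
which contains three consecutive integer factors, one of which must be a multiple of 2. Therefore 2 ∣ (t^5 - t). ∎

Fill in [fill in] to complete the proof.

(t - 1)t(t + 1)(t^2 + 1)

t^4 - 1 = (t^2 - 1)(t^2 + 1), and t^2 - 1 = (t-1)(t+1).
So t(t^4 - 1) = (t - 1)t(t + 1)(t^2 + 1).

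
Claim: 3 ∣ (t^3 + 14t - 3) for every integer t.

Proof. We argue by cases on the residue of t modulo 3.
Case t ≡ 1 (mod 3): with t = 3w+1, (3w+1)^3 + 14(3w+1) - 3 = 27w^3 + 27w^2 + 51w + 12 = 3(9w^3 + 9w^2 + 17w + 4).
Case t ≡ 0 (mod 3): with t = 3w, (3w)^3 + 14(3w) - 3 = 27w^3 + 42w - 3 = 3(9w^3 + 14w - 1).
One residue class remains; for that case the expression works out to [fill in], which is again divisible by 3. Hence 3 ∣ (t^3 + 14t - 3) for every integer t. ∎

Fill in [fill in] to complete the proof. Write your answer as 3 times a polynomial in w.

3(9w^3 + 18w^2 + 26w + 11)

The residues treated are {1, 0}, so the missing case is t ≡ 2 (mod 3); write t = 3w+2.
Then (3w+2)^3 + 14(3w+2) - 3 = 27w^3 + 54w^2 + 78w + 33 = 3(9w^3 + 18w^2 + 26w + 11).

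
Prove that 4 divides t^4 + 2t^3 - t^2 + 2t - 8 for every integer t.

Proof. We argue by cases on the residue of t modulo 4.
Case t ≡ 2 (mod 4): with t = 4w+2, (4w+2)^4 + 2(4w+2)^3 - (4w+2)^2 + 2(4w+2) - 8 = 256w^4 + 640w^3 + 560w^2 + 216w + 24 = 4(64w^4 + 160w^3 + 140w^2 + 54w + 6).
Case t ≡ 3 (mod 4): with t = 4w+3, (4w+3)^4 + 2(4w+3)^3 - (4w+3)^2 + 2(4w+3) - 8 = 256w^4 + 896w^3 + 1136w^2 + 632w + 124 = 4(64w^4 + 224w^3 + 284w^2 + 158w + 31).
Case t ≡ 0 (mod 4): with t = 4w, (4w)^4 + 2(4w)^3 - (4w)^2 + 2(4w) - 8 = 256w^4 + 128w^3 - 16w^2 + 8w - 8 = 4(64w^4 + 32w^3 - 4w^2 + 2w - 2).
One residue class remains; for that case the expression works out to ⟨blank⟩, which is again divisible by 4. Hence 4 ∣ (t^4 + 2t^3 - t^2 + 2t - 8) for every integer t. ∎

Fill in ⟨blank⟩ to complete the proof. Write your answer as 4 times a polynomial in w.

4(64w^4 + 96w^3 + 44w^2 + 10w - 1)

The residues treated are {2, 3, 0}, so the missing case is t ≡ 1 (mod 4); write t = 4w+1.
Then (4w+1)^4 + 2(4w+1)^3 - (4w+1)^2 + 2(4w+1) - 8 = 256w^4 + 384w^3 + 176w^2 + 40w - 4 = 4(64w^4 + 96w^3 + 44w^2 + 10w - 1).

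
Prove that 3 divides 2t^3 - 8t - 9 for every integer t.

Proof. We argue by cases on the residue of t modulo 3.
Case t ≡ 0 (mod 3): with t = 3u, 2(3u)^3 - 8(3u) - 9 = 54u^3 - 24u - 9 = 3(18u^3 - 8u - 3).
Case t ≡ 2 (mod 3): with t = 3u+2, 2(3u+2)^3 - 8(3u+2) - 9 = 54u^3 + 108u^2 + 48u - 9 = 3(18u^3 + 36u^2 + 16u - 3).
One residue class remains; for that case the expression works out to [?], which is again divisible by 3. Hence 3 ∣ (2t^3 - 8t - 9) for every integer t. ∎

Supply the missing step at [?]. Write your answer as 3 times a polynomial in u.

Only t ≡ 1 (mod 3) is unaccounted for. Put t = 3u+1:
2(3u+1)^3 - 8(3u+1) - 9 expands to 54u^3 + 54u^2 - 6u - 15,
and factoring out 3 leaves 3(18u^3 + 18u^2 - 2u - 5).

3(18u^3 + 18u^2 - 2u - 5)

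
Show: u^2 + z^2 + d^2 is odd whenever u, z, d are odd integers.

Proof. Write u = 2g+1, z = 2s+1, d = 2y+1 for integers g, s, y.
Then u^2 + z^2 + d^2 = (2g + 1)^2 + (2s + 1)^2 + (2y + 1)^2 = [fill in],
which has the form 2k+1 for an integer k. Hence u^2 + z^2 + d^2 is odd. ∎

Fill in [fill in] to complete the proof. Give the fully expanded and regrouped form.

(2g + 1)^2 + (2s + 1)^2 + (2y + 1)^2 = 4g^2 + 4g + 4s^2 + 4s + 4y^2 + 4y + 3
= 2(2g^2 + 2g + 2s^2 + 2s + 2y^2 + 2y + 1) + 1.
Since 2g^2 + 2g + 2s^2 + 2s + 2y^2 + 2y + 1 is an integer, the sum of squares is of the form 2k+1 for an integer k.

2(2g^2 + 2g + 2s^2 + 2s + 2y^2 + 2y + 1) + 1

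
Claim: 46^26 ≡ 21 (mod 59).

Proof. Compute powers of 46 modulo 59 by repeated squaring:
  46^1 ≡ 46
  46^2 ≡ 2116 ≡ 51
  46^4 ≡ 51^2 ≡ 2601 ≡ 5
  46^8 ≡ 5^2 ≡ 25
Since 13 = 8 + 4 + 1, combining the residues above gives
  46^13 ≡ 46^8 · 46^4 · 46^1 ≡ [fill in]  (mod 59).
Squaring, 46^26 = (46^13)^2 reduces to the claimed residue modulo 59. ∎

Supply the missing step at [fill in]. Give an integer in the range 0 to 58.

46^8 · 46^4 · 46^1 ≡ 25 · 5 · 46 = 5750.
5750 mod 59 = 27, so 46^13 ≡ 27 (mod 59).

27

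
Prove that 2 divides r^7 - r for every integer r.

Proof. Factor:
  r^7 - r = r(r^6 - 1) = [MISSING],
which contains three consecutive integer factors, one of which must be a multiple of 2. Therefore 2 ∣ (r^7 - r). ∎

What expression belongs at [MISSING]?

r^6 - 1 = (r^2 - 1)(r^4 + r^2 + 1), and r^2 - 1 = (r-1)(r+1).
So r(r^6 - 1) = (r - 1)r(r + 1)(r^4 + r^2 + 1).

(r - 1)r(r + 1)(r^4 + r^2 + 1)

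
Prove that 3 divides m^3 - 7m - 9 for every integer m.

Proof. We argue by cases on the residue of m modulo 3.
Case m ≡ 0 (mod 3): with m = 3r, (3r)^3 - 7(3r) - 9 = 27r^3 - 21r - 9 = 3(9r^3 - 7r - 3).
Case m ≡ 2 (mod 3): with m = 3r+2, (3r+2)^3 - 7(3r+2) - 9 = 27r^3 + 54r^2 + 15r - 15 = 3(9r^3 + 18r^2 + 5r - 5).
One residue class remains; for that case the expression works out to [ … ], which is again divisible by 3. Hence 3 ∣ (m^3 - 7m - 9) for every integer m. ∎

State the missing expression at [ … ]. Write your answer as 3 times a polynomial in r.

Only m ≡ 1 (mod 3) is unaccounted for. Put m = 3r+1:
(3r+1)^3 - 7(3r+1) - 9 expands to 27r^3 + 27r^2 - 12r - 15,
and factoring out 3 leaves 3(9r^3 + 9r^2 - 4r - 5).

3(9r^3 + 9r^2 - 4r - 5)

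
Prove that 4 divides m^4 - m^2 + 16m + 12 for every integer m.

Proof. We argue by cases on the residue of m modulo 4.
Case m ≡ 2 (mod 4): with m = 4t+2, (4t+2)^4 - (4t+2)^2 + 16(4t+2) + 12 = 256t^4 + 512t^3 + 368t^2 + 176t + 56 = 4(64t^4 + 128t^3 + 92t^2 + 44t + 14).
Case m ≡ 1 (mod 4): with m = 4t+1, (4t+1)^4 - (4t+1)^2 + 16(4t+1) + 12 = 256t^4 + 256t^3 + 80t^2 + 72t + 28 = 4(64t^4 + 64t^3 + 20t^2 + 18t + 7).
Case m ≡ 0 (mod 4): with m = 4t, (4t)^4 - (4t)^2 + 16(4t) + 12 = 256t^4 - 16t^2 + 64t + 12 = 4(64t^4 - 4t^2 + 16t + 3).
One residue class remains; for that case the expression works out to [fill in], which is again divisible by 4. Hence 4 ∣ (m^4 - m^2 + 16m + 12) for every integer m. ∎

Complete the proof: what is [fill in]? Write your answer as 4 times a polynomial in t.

4(64t^4 + 192t^3 + 212t^2 + 118t + 33)

The residues treated are {2, 1, 0}, so the missing case is m ≡ 3 (mod 4); write m = 4t+3.
Then (4t+3)^4 - (4t+3)^2 + 16(4t+3) + 12 = 256t^4 + 768t^3 + 848t^2 + 472t + 132 = 4(64t^4 + 192t^3 + 212t^2 + 118t + 33).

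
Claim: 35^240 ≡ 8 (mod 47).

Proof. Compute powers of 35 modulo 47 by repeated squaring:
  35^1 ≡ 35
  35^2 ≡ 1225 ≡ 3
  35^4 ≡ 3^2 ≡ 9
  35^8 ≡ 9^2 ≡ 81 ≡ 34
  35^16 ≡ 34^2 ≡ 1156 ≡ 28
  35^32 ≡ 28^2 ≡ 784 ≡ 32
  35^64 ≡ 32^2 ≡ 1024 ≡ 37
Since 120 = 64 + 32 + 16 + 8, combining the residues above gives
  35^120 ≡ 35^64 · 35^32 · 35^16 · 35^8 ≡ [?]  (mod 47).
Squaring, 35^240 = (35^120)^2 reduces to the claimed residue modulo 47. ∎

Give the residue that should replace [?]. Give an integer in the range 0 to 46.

35^64 · 35^32 · 35^16 · 35^8 ≡ 37 · 32 · 28 · 34 = 1127168.
1127168 mod 47 = 14, so 35^120 ≡ 14 (mod 47).

14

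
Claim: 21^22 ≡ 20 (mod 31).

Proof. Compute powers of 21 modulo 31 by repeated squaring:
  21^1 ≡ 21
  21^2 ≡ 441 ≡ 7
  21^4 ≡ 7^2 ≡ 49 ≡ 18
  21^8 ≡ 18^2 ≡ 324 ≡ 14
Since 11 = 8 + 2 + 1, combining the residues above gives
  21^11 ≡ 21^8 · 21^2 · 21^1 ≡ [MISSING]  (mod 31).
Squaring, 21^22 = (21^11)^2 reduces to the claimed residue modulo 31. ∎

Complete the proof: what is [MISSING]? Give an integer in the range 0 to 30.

12

Multiply the listed residues: 14 · 7 · 21 = 98 → 2058.
Reducing modulo 31: 2058 = 66·31 + 12, so 21^11 ≡ 12.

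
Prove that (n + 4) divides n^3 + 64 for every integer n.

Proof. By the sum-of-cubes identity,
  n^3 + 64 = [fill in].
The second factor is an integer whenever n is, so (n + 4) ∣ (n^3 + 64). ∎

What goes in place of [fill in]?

a^3 + b^3 = (a + b)(a^2 - ab + b^2). With a = n, b = 4:
n^3 + 64 = (n + 4)(n^2 - 4n + 16).

(n + 4)(n^2 - 4n + 16)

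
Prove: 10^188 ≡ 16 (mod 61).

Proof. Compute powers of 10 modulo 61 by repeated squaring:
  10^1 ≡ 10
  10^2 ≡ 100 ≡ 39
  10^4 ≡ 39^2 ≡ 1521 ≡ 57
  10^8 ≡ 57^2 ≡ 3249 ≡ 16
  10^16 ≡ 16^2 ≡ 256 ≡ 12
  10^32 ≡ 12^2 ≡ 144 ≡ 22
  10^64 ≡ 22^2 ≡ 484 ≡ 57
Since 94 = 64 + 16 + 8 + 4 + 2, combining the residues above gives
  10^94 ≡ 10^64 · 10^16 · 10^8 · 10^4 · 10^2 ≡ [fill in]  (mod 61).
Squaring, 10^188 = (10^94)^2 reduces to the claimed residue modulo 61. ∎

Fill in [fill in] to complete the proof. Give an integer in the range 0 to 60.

Multiply the listed residues: 57 · 12 · 16 · 57 · 39 = 684 → 10944 → 623808 → 24328512.
Reducing modulo 61: 24328512 = 398828·61 + 4, so 10^94 ≡ 4.

4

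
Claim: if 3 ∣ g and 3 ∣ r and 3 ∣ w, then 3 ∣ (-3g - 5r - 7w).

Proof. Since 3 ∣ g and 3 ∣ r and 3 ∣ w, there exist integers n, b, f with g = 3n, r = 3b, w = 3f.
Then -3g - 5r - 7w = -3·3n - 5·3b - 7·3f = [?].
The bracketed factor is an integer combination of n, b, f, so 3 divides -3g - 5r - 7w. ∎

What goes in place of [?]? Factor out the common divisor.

3(-5b - 7f - 3n)

Pull the common 3 out of every term: -3·3n - 5·3b - 7·3f = 3(-5b - 7f - 3n).
-5b - 7f - 3n is an integer, which exhibits the divisibility.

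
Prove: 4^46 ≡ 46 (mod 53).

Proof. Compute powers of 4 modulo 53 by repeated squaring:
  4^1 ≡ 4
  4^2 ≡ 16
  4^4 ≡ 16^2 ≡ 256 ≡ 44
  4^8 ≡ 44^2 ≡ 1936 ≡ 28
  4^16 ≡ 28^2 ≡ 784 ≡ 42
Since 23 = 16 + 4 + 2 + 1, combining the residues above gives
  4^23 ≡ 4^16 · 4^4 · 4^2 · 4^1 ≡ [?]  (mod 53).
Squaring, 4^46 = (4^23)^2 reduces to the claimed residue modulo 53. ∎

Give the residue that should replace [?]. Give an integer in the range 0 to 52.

Multiply the listed residues: 42 · 44 · 16 · 4 = 1848 → 29568 → 118272.
Reducing modulo 53: 118272 = 2231·53 + 29, so 4^23 ≡ 29.

29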